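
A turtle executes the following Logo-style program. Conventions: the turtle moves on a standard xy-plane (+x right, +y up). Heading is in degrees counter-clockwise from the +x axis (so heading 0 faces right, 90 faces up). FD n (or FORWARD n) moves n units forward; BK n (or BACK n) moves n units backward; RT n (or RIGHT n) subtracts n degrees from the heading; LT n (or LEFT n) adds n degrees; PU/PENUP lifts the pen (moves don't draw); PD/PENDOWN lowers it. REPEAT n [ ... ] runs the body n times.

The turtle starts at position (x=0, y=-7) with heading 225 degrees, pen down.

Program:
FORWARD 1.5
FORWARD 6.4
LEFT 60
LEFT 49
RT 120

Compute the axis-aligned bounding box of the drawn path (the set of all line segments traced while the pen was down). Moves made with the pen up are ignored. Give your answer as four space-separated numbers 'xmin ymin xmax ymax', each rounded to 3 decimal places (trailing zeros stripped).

Answer: -5.586 -12.586 0 -7

Derivation:
Executing turtle program step by step:
Start: pos=(0,-7), heading=225, pen down
FD 1.5: (0,-7) -> (-1.061,-8.061) [heading=225, draw]
FD 6.4: (-1.061,-8.061) -> (-5.586,-12.586) [heading=225, draw]
LT 60: heading 225 -> 285
LT 49: heading 285 -> 334
RT 120: heading 334 -> 214
Final: pos=(-5.586,-12.586), heading=214, 2 segment(s) drawn

Segment endpoints: x in {-5.586, -1.061, 0}, y in {-12.586, -8.061, -7}
xmin=-5.586, ymin=-12.586, xmax=0, ymax=-7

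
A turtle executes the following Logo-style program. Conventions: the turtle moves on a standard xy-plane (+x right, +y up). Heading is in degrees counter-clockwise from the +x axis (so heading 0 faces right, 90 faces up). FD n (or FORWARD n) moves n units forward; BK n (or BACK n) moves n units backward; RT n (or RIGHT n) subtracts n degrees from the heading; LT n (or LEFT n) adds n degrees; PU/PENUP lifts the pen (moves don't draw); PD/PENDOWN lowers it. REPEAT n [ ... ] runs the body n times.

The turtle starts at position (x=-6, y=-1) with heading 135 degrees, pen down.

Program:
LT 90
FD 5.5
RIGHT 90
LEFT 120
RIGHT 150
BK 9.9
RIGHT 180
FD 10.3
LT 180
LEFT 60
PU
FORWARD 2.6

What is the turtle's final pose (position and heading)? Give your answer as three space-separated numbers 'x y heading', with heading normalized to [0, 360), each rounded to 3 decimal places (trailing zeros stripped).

Answer: -7.172 -23.728 165

Derivation:
Executing turtle program step by step:
Start: pos=(-6,-1), heading=135, pen down
LT 90: heading 135 -> 225
FD 5.5: (-6,-1) -> (-9.889,-4.889) [heading=225, draw]
RT 90: heading 225 -> 135
LT 120: heading 135 -> 255
RT 150: heading 255 -> 105
BK 9.9: (-9.889,-4.889) -> (-7.327,-14.452) [heading=105, draw]
RT 180: heading 105 -> 285
FD 10.3: (-7.327,-14.452) -> (-4.661,-24.401) [heading=285, draw]
LT 180: heading 285 -> 105
LT 60: heading 105 -> 165
PU: pen up
FD 2.6: (-4.661,-24.401) -> (-7.172,-23.728) [heading=165, move]
Final: pos=(-7.172,-23.728), heading=165, 3 segment(s) drawn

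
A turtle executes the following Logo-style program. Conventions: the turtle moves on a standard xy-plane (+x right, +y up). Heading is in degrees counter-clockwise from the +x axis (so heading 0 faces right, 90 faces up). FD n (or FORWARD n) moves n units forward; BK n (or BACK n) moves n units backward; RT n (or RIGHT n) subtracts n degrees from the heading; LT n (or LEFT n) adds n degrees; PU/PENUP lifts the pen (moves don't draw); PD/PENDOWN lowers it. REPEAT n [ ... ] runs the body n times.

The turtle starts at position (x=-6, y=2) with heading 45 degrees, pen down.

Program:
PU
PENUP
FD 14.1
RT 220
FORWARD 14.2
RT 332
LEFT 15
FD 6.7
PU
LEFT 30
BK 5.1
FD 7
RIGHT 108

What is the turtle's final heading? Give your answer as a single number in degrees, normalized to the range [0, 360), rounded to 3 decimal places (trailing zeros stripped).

Executing turtle program step by step:
Start: pos=(-6,2), heading=45, pen down
PU: pen up
PU: pen up
FD 14.1: (-6,2) -> (3.97,11.97) [heading=45, move]
RT 220: heading 45 -> 185
FD 14.2: (3.97,11.97) -> (-10.176,10.733) [heading=185, move]
RT 332: heading 185 -> 213
LT 15: heading 213 -> 228
FD 6.7: (-10.176,10.733) -> (-14.659,5.754) [heading=228, move]
PU: pen up
LT 30: heading 228 -> 258
BK 5.1: (-14.659,5.754) -> (-13.599,10.742) [heading=258, move]
FD 7: (-13.599,10.742) -> (-15.054,3.895) [heading=258, move]
RT 108: heading 258 -> 150
Final: pos=(-15.054,3.895), heading=150, 0 segment(s) drawn

Answer: 150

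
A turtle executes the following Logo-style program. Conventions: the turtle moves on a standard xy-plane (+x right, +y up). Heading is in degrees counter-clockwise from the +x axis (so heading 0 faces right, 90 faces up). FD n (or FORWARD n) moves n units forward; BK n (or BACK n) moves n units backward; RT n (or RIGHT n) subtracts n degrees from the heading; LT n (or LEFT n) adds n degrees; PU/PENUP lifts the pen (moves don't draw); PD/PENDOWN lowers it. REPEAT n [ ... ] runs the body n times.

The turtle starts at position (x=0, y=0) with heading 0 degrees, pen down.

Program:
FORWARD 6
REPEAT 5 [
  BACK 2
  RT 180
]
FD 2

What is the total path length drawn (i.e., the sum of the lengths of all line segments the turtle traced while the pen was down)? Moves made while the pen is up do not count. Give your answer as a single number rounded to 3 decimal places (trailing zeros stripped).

Answer: 18

Derivation:
Executing turtle program step by step:
Start: pos=(0,0), heading=0, pen down
FD 6: (0,0) -> (6,0) [heading=0, draw]
REPEAT 5 [
  -- iteration 1/5 --
  BK 2: (6,0) -> (4,0) [heading=0, draw]
  RT 180: heading 0 -> 180
  -- iteration 2/5 --
  BK 2: (4,0) -> (6,0) [heading=180, draw]
  RT 180: heading 180 -> 0
  -- iteration 3/5 --
  BK 2: (6,0) -> (4,0) [heading=0, draw]
  RT 180: heading 0 -> 180
  -- iteration 4/5 --
  BK 2: (4,0) -> (6,0) [heading=180, draw]
  RT 180: heading 180 -> 0
  -- iteration 5/5 --
  BK 2: (6,0) -> (4,0) [heading=0, draw]
  RT 180: heading 0 -> 180
]
FD 2: (4,0) -> (2,0) [heading=180, draw]
Final: pos=(2,0), heading=180, 7 segment(s) drawn

Segment lengths:
  seg 1: (0,0) -> (6,0), length = 6
  seg 2: (6,0) -> (4,0), length = 2
  seg 3: (4,0) -> (6,0), length = 2
  seg 4: (6,0) -> (4,0), length = 2
  seg 5: (4,0) -> (6,0), length = 2
  seg 6: (6,0) -> (4,0), length = 2
  seg 7: (4,0) -> (2,0), length = 2
Total = 18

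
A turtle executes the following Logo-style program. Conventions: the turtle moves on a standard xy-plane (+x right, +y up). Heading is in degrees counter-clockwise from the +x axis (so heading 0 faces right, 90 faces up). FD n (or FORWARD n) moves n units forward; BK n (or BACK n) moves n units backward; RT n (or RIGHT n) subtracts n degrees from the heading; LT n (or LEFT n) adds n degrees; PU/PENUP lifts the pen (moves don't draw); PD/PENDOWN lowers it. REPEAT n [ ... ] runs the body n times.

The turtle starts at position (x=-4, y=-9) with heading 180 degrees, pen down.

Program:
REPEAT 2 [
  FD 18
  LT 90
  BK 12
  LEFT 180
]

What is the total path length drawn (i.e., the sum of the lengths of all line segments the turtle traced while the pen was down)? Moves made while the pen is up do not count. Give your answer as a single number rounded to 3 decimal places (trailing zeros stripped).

Executing turtle program step by step:
Start: pos=(-4,-9), heading=180, pen down
REPEAT 2 [
  -- iteration 1/2 --
  FD 18: (-4,-9) -> (-22,-9) [heading=180, draw]
  LT 90: heading 180 -> 270
  BK 12: (-22,-9) -> (-22,3) [heading=270, draw]
  LT 180: heading 270 -> 90
  -- iteration 2/2 --
  FD 18: (-22,3) -> (-22,21) [heading=90, draw]
  LT 90: heading 90 -> 180
  BK 12: (-22,21) -> (-10,21) [heading=180, draw]
  LT 180: heading 180 -> 0
]
Final: pos=(-10,21), heading=0, 4 segment(s) drawn

Segment lengths:
  seg 1: (-4,-9) -> (-22,-9), length = 18
  seg 2: (-22,-9) -> (-22,3), length = 12
  seg 3: (-22,3) -> (-22,21), length = 18
  seg 4: (-22,21) -> (-10,21), length = 12
Total = 60

Answer: 60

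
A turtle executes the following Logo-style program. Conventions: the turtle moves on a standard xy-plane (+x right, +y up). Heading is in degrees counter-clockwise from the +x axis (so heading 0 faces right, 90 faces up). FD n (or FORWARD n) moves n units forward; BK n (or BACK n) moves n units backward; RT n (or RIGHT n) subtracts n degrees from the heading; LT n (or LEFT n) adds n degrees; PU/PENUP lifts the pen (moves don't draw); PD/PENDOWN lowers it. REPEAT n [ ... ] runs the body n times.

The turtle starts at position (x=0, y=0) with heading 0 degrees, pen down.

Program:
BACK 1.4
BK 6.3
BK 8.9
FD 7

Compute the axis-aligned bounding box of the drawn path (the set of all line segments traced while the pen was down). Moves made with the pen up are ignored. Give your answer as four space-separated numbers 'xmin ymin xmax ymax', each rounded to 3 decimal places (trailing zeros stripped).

Executing turtle program step by step:
Start: pos=(0,0), heading=0, pen down
BK 1.4: (0,0) -> (-1.4,0) [heading=0, draw]
BK 6.3: (-1.4,0) -> (-7.7,0) [heading=0, draw]
BK 8.9: (-7.7,0) -> (-16.6,0) [heading=0, draw]
FD 7: (-16.6,0) -> (-9.6,0) [heading=0, draw]
Final: pos=(-9.6,0), heading=0, 4 segment(s) drawn

Segment endpoints: x in {-16.6, -9.6, -7.7, -1.4, 0}, y in {0}
xmin=-16.6, ymin=0, xmax=0, ymax=0

Answer: -16.6 0 0 0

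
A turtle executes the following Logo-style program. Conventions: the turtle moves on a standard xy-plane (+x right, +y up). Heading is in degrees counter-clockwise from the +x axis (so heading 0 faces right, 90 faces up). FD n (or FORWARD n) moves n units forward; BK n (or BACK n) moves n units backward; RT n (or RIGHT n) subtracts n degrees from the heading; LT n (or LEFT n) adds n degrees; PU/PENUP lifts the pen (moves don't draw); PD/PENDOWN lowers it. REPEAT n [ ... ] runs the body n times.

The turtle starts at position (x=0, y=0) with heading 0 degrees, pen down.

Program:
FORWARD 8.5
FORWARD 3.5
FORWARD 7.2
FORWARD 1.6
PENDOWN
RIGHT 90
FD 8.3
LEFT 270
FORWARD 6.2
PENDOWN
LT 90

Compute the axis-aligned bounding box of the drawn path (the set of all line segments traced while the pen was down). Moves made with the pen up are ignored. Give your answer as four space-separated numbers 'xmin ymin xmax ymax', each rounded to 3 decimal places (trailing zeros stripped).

Answer: 0 -8.3 20.8 0

Derivation:
Executing turtle program step by step:
Start: pos=(0,0), heading=0, pen down
FD 8.5: (0,0) -> (8.5,0) [heading=0, draw]
FD 3.5: (8.5,0) -> (12,0) [heading=0, draw]
FD 7.2: (12,0) -> (19.2,0) [heading=0, draw]
FD 1.6: (19.2,0) -> (20.8,0) [heading=0, draw]
PD: pen down
RT 90: heading 0 -> 270
FD 8.3: (20.8,0) -> (20.8,-8.3) [heading=270, draw]
LT 270: heading 270 -> 180
FD 6.2: (20.8,-8.3) -> (14.6,-8.3) [heading=180, draw]
PD: pen down
LT 90: heading 180 -> 270
Final: pos=(14.6,-8.3), heading=270, 6 segment(s) drawn

Segment endpoints: x in {0, 8.5, 12, 14.6, 19.2, 20.8}, y in {-8.3, 0}
xmin=0, ymin=-8.3, xmax=20.8, ymax=0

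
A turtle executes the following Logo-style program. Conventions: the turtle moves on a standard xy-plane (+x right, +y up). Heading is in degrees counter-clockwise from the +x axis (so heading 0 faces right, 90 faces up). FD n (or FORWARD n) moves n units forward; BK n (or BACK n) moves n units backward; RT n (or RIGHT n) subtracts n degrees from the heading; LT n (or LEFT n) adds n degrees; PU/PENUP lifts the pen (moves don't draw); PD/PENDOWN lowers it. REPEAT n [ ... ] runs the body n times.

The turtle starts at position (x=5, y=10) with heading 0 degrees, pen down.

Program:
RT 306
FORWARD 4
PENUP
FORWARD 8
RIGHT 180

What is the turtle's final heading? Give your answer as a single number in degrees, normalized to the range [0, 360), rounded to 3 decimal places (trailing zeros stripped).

Executing turtle program step by step:
Start: pos=(5,10), heading=0, pen down
RT 306: heading 0 -> 54
FD 4: (5,10) -> (7.351,13.236) [heading=54, draw]
PU: pen up
FD 8: (7.351,13.236) -> (12.053,19.708) [heading=54, move]
RT 180: heading 54 -> 234
Final: pos=(12.053,19.708), heading=234, 1 segment(s) drawn

Answer: 234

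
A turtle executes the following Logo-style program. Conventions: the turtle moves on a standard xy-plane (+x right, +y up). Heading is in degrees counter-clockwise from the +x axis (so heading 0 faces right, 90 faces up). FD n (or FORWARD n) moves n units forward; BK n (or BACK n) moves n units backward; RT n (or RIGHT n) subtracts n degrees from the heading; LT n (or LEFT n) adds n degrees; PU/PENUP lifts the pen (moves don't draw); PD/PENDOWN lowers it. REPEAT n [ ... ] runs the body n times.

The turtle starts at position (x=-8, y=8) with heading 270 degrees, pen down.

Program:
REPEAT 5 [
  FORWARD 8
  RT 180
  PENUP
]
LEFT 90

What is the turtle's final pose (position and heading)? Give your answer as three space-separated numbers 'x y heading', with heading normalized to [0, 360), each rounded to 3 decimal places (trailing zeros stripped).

Answer: -8 0 180

Derivation:
Executing turtle program step by step:
Start: pos=(-8,8), heading=270, pen down
REPEAT 5 [
  -- iteration 1/5 --
  FD 8: (-8,8) -> (-8,0) [heading=270, draw]
  RT 180: heading 270 -> 90
  PU: pen up
  -- iteration 2/5 --
  FD 8: (-8,0) -> (-8,8) [heading=90, move]
  RT 180: heading 90 -> 270
  PU: pen up
  -- iteration 3/5 --
  FD 8: (-8,8) -> (-8,0) [heading=270, move]
  RT 180: heading 270 -> 90
  PU: pen up
  -- iteration 4/5 --
  FD 8: (-8,0) -> (-8,8) [heading=90, move]
  RT 180: heading 90 -> 270
  PU: pen up
  -- iteration 5/5 --
  FD 8: (-8,8) -> (-8,0) [heading=270, move]
  RT 180: heading 270 -> 90
  PU: pen up
]
LT 90: heading 90 -> 180
Final: pos=(-8,0), heading=180, 1 segment(s) drawn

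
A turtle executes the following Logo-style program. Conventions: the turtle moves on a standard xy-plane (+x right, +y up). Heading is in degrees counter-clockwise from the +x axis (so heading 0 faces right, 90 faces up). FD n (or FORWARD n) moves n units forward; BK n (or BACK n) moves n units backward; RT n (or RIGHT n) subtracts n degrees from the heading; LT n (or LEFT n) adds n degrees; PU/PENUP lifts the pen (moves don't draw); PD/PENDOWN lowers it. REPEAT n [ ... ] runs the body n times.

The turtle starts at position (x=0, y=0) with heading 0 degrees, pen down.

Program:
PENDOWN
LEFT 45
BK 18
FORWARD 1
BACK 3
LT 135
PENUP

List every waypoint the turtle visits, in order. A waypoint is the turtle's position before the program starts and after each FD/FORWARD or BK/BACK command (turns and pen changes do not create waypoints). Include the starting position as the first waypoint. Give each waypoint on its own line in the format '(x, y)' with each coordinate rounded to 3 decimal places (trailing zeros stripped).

Executing turtle program step by step:
Start: pos=(0,0), heading=0, pen down
PD: pen down
LT 45: heading 0 -> 45
BK 18: (0,0) -> (-12.728,-12.728) [heading=45, draw]
FD 1: (-12.728,-12.728) -> (-12.021,-12.021) [heading=45, draw]
BK 3: (-12.021,-12.021) -> (-14.142,-14.142) [heading=45, draw]
LT 135: heading 45 -> 180
PU: pen up
Final: pos=(-14.142,-14.142), heading=180, 3 segment(s) drawn
Waypoints (4 total):
(0, 0)
(-12.728, -12.728)
(-12.021, -12.021)
(-14.142, -14.142)

Answer: (0, 0)
(-12.728, -12.728)
(-12.021, -12.021)
(-14.142, -14.142)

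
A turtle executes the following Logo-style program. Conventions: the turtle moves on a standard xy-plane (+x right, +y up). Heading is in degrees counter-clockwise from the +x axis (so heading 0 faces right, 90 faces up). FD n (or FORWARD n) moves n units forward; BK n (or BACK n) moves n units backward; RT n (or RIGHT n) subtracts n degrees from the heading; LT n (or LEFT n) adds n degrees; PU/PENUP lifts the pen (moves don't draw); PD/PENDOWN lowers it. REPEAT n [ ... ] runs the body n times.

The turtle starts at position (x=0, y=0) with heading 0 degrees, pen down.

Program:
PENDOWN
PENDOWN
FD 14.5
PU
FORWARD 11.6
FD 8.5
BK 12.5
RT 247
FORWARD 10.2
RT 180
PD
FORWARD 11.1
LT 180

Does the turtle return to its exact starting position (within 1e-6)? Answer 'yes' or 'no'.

Executing turtle program step by step:
Start: pos=(0,0), heading=0, pen down
PD: pen down
PD: pen down
FD 14.5: (0,0) -> (14.5,0) [heading=0, draw]
PU: pen up
FD 11.6: (14.5,0) -> (26.1,0) [heading=0, move]
FD 8.5: (26.1,0) -> (34.6,0) [heading=0, move]
BK 12.5: (34.6,0) -> (22.1,0) [heading=0, move]
RT 247: heading 0 -> 113
FD 10.2: (22.1,0) -> (18.115,9.389) [heading=113, move]
RT 180: heading 113 -> 293
PD: pen down
FD 11.1: (18.115,9.389) -> (22.452,-0.828) [heading=293, draw]
LT 180: heading 293 -> 113
Final: pos=(22.452,-0.828), heading=113, 2 segment(s) drawn

Start position: (0, 0)
Final position: (22.452, -0.828)
Distance = 22.467; >= 1e-6 -> NOT closed

Answer: no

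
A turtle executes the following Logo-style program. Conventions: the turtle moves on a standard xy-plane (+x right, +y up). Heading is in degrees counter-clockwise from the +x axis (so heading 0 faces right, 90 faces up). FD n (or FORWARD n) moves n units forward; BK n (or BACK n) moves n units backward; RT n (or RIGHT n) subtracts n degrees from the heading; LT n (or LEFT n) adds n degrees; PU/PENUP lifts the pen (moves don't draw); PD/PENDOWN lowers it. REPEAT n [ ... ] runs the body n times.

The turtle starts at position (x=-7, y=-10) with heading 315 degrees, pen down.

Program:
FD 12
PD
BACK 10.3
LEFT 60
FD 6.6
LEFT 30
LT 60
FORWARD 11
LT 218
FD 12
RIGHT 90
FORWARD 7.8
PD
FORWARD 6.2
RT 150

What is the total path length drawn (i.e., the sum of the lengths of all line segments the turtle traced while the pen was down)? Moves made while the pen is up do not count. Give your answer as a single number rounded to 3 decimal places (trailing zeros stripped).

Executing turtle program step by step:
Start: pos=(-7,-10), heading=315, pen down
FD 12: (-7,-10) -> (1.485,-18.485) [heading=315, draw]
PD: pen down
BK 10.3: (1.485,-18.485) -> (-5.798,-11.202) [heading=315, draw]
LT 60: heading 315 -> 15
FD 6.6: (-5.798,-11.202) -> (0.577,-9.494) [heading=15, draw]
LT 30: heading 15 -> 45
LT 60: heading 45 -> 105
FD 11: (0.577,-9.494) -> (-2.27,1.131) [heading=105, draw]
LT 218: heading 105 -> 323
FD 12: (-2.27,1.131) -> (7.314,-6.09) [heading=323, draw]
RT 90: heading 323 -> 233
FD 7.8: (7.314,-6.09) -> (2.62,-12.32) [heading=233, draw]
PD: pen down
FD 6.2: (2.62,-12.32) -> (-1.112,-17.271) [heading=233, draw]
RT 150: heading 233 -> 83
Final: pos=(-1.112,-17.271), heading=83, 7 segment(s) drawn

Segment lengths:
  seg 1: (-7,-10) -> (1.485,-18.485), length = 12
  seg 2: (1.485,-18.485) -> (-5.798,-11.202), length = 10.3
  seg 3: (-5.798,-11.202) -> (0.577,-9.494), length = 6.6
  seg 4: (0.577,-9.494) -> (-2.27,1.131), length = 11
  seg 5: (-2.27,1.131) -> (7.314,-6.09), length = 12
  seg 6: (7.314,-6.09) -> (2.62,-12.32), length = 7.8
  seg 7: (2.62,-12.32) -> (-1.112,-17.271), length = 6.2
Total = 65.9

Answer: 65.9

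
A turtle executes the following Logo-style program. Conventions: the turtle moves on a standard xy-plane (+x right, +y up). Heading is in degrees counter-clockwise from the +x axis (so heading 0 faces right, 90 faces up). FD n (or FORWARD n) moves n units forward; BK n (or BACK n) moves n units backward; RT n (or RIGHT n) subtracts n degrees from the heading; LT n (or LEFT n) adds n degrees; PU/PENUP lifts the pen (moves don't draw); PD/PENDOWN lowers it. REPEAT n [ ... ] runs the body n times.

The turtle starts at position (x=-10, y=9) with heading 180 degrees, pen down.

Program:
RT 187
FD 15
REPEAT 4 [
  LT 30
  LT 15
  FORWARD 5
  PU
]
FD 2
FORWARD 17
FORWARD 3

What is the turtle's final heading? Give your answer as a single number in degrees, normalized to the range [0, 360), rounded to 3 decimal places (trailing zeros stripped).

Answer: 173

Derivation:
Executing turtle program step by step:
Start: pos=(-10,9), heading=180, pen down
RT 187: heading 180 -> 353
FD 15: (-10,9) -> (4.888,7.172) [heading=353, draw]
REPEAT 4 [
  -- iteration 1/4 --
  LT 30: heading 353 -> 23
  LT 15: heading 23 -> 38
  FD 5: (4.888,7.172) -> (8.828,10.25) [heading=38, draw]
  PU: pen up
  -- iteration 2/4 --
  LT 30: heading 38 -> 68
  LT 15: heading 68 -> 83
  FD 5: (8.828,10.25) -> (9.438,15.213) [heading=83, move]
  PU: pen up
  -- iteration 3/4 --
  LT 30: heading 83 -> 113
  LT 15: heading 113 -> 128
  FD 5: (9.438,15.213) -> (6.359,19.153) [heading=128, move]
  PU: pen up
  -- iteration 4/4 --
  LT 30: heading 128 -> 158
  LT 15: heading 158 -> 173
  FD 5: (6.359,19.153) -> (1.397,19.762) [heading=173, move]
  PU: pen up
]
FD 2: (1.397,19.762) -> (-0.589,20.006) [heading=173, move]
FD 17: (-0.589,20.006) -> (-17.462,22.078) [heading=173, move]
FD 3: (-17.462,22.078) -> (-20.439,22.444) [heading=173, move]
Final: pos=(-20.439,22.444), heading=173, 2 segment(s) drawn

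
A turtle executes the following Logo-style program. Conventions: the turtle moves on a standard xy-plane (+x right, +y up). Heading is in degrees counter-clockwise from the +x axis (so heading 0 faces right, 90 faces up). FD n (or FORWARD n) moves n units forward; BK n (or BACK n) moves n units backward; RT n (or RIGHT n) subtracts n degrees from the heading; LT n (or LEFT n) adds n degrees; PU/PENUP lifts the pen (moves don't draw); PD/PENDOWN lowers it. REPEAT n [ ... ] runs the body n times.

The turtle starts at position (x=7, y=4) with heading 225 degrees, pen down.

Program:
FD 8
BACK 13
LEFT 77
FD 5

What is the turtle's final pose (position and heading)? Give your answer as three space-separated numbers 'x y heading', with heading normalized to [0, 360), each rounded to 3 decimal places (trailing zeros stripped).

Answer: 13.185 3.295 302

Derivation:
Executing turtle program step by step:
Start: pos=(7,4), heading=225, pen down
FD 8: (7,4) -> (1.343,-1.657) [heading=225, draw]
BK 13: (1.343,-1.657) -> (10.536,7.536) [heading=225, draw]
LT 77: heading 225 -> 302
FD 5: (10.536,7.536) -> (13.185,3.295) [heading=302, draw]
Final: pos=(13.185,3.295), heading=302, 3 segment(s) drawn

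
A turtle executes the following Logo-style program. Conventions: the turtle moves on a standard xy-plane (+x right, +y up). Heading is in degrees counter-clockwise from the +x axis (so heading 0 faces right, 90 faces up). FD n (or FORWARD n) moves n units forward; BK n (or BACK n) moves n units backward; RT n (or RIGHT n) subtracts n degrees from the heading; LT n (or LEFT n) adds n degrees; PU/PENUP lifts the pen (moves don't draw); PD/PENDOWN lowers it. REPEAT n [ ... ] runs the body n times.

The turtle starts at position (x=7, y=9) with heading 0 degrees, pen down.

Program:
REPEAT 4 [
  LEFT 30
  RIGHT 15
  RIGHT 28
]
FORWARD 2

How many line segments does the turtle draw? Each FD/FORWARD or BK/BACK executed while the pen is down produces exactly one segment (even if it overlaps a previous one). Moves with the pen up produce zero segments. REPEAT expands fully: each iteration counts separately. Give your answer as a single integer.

Answer: 1

Derivation:
Executing turtle program step by step:
Start: pos=(7,9), heading=0, pen down
REPEAT 4 [
  -- iteration 1/4 --
  LT 30: heading 0 -> 30
  RT 15: heading 30 -> 15
  RT 28: heading 15 -> 347
  -- iteration 2/4 --
  LT 30: heading 347 -> 17
  RT 15: heading 17 -> 2
  RT 28: heading 2 -> 334
  -- iteration 3/4 --
  LT 30: heading 334 -> 4
  RT 15: heading 4 -> 349
  RT 28: heading 349 -> 321
  -- iteration 4/4 --
  LT 30: heading 321 -> 351
  RT 15: heading 351 -> 336
  RT 28: heading 336 -> 308
]
FD 2: (7,9) -> (8.231,7.424) [heading=308, draw]
Final: pos=(8.231,7.424), heading=308, 1 segment(s) drawn
Segments drawn: 1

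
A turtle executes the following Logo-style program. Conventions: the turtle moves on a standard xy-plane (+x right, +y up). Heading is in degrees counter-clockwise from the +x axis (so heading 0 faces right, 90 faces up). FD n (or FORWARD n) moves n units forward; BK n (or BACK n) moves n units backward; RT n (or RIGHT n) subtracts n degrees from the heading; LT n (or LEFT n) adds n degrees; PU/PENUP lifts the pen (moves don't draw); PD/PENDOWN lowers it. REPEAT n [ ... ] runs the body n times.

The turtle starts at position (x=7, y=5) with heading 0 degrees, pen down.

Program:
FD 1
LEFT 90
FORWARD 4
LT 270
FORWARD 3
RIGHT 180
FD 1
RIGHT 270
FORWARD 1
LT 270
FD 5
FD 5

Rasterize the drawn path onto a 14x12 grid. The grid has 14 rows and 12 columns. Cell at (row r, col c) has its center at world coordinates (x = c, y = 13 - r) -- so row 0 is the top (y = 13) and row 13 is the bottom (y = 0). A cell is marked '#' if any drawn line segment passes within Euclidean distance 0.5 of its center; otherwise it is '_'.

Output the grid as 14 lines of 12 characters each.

Answer: ____________
____________
____________
____________
________####
###########_
________#___
________#___
_______##___
____________
____________
____________
____________
____________

Derivation:
Segment 0: (7,5) -> (8,5)
Segment 1: (8,5) -> (8,9)
Segment 2: (8,9) -> (11,9)
Segment 3: (11,9) -> (10,9)
Segment 4: (10,9) -> (10,8)
Segment 5: (10,8) -> (5,8)
Segment 6: (5,8) -> (0,8)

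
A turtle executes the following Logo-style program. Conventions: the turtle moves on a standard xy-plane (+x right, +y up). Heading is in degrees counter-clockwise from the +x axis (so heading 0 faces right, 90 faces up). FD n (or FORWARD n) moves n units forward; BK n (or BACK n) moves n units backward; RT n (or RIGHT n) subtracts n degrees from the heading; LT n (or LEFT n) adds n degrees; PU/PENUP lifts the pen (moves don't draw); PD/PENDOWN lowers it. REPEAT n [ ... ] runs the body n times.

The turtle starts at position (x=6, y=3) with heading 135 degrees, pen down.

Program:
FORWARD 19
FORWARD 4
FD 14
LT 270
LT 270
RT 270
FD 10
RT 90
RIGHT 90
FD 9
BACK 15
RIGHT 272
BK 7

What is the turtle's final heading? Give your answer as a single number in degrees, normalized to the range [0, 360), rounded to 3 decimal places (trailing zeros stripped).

Executing turtle program step by step:
Start: pos=(6,3), heading=135, pen down
FD 19: (6,3) -> (-7.435,16.435) [heading=135, draw]
FD 4: (-7.435,16.435) -> (-10.263,19.263) [heading=135, draw]
FD 14: (-10.263,19.263) -> (-20.163,29.163) [heading=135, draw]
LT 270: heading 135 -> 45
LT 270: heading 45 -> 315
RT 270: heading 315 -> 45
FD 10: (-20.163,29.163) -> (-13.092,36.234) [heading=45, draw]
RT 90: heading 45 -> 315
RT 90: heading 315 -> 225
FD 9: (-13.092,36.234) -> (-19.456,29.87) [heading=225, draw]
BK 15: (-19.456,29.87) -> (-8.849,40.477) [heading=225, draw]
RT 272: heading 225 -> 313
BK 7: (-8.849,40.477) -> (-13.623,45.596) [heading=313, draw]
Final: pos=(-13.623,45.596), heading=313, 7 segment(s) drawn

Answer: 313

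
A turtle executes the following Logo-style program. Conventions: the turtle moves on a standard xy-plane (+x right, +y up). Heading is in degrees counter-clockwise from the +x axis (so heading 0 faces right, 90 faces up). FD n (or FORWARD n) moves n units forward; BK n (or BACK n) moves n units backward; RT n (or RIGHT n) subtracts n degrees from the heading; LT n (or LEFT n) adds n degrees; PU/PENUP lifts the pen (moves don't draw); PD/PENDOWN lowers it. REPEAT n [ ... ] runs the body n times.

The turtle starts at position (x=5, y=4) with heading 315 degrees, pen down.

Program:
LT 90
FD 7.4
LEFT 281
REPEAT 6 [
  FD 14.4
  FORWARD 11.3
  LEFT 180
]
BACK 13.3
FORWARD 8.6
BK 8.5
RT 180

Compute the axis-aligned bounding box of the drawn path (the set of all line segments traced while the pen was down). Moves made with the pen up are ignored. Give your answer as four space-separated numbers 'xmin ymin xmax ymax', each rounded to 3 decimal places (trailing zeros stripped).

Answer: -0.794 -5.139 31.539 16.67

Derivation:
Executing turtle program step by step:
Start: pos=(5,4), heading=315, pen down
LT 90: heading 315 -> 45
FD 7.4: (5,4) -> (10.233,9.233) [heading=45, draw]
LT 281: heading 45 -> 326
REPEAT 6 [
  -- iteration 1/6 --
  FD 14.4: (10.233,9.233) -> (22.171,1.18) [heading=326, draw]
  FD 11.3: (22.171,1.18) -> (31.539,-5.139) [heading=326, draw]
  LT 180: heading 326 -> 146
  -- iteration 2/6 --
  FD 14.4: (31.539,-5.139) -> (19.601,2.914) [heading=146, draw]
  FD 11.3: (19.601,2.914) -> (10.233,9.233) [heading=146, draw]
  LT 180: heading 146 -> 326
  -- iteration 3/6 --
  FD 14.4: (10.233,9.233) -> (22.171,1.18) [heading=326, draw]
  FD 11.3: (22.171,1.18) -> (31.539,-5.139) [heading=326, draw]
  LT 180: heading 326 -> 146
  -- iteration 4/6 --
  FD 14.4: (31.539,-5.139) -> (19.601,2.914) [heading=146, draw]
  FD 11.3: (19.601,2.914) -> (10.233,9.233) [heading=146, draw]
  LT 180: heading 146 -> 326
  -- iteration 5/6 --
  FD 14.4: (10.233,9.233) -> (22.171,1.18) [heading=326, draw]
  FD 11.3: (22.171,1.18) -> (31.539,-5.139) [heading=326, draw]
  LT 180: heading 326 -> 146
  -- iteration 6/6 --
  FD 14.4: (31.539,-5.139) -> (19.601,2.914) [heading=146, draw]
  FD 11.3: (19.601,2.914) -> (10.233,9.233) [heading=146, draw]
  LT 180: heading 146 -> 326
]
BK 13.3: (10.233,9.233) -> (-0.794,16.67) [heading=326, draw]
FD 8.6: (-0.794,16.67) -> (6.336,11.861) [heading=326, draw]
BK 8.5: (6.336,11.861) -> (-0.711,16.614) [heading=326, draw]
RT 180: heading 326 -> 146
Final: pos=(-0.711,16.614), heading=146, 16 segment(s) drawn

Segment endpoints: x in {-0.794, -0.711, 5, 6.336, 10.233, 10.233, 10.233, 10.233, 19.601, 19.601, 19.601, 22.171, 22.171, 31.539, 31.539}, y in {-5.139, -5.139, -5.139, 1.18, 1.18, 2.914, 2.914, 2.914, 4, 9.233, 9.233, 9.233, 9.233, 11.861, 16.614, 16.67}
xmin=-0.794, ymin=-5.139, xmax=31.539, ymax=16.67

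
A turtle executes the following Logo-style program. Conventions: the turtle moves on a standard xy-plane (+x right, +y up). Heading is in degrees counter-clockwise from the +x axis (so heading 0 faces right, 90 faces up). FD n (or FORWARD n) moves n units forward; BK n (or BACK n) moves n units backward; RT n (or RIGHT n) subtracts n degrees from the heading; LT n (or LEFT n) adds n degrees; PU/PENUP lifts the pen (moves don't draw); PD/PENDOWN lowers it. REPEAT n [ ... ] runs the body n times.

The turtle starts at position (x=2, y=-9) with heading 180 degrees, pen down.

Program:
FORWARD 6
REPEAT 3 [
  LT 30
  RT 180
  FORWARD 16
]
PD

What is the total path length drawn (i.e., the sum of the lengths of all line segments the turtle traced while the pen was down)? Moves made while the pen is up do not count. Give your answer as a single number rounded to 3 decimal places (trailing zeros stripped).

Executing turtle program step by step:
Start: pos=(2,-9), heading=180, pen down
FD 6: (2,-9) -> (-4,-9) [heading=180, draw]
REPEAT 3 [
  -- iteration 1/3 --
  LT 30: heading 180 -> 210
  RT 180: heading 210 -> 30
  FD 16: (-4,-9) -> (9.856,-1) [heading=30, draw]
  -- iteration 2/3 --
  LT 30: heading 30 -> 60
  RT 180: heading 60 -> 240
  FD 16: (9.856,-1) -> (1.856,-14.856) [heading=240, draw]
  -- iteration 3/3 --
  LT 30: heading 240 -> 270
  RT 180: heading 270 -> 90
  FD 16: (1.856,-14.856) -> (1.856,1.144) [heading=90, draw]
]
PD: pen down
Final: pos=(1.856,1.144), heading=90, 4 segment(s) drawn

Segment lengths:
  seg 1: (2,-9) -> (-4,-9), length = 6
  seg 2: (-4,-9) -> (9.856,-1), length = 16
  seg 3: (9.856,-1) -> (1.856,-14.856), length = 16
  seg 4: (1.856,-14.856) -> (1.856,1.144), length = 16
Total = 54

Answer: 54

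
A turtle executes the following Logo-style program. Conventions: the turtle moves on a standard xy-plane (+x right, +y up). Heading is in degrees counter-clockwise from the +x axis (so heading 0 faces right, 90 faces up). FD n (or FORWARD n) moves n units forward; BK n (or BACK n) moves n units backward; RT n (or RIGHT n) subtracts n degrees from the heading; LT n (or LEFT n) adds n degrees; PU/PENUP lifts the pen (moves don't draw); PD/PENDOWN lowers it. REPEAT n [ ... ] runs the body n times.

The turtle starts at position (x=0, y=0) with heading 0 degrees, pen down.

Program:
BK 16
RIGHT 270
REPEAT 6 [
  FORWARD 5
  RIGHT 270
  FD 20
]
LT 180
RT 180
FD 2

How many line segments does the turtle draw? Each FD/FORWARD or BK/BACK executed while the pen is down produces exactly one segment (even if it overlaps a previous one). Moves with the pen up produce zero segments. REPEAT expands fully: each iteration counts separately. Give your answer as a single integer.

Answer: 14

Derivation:
Executing turtle program step by step:
Start: pos=(0,0), heading=0, pen down
BK 16: (0,0) -> (-16,0) [heading=0, draw]
RT 270: heading 0 -> 90
REPEAT 6 [
  -- iteration 1/6 --
  FD 5: (-16,0) -> (-16,5) [heading=90, draw]
  RT 270: heading 90 -> 180
  FD 20: (-16,5) -> (-36,5) [heading=180, draw]
  -- iteration 2/6 --
  FD 5: (-36,5) -> (-41,5) [heading=180, draw]
  RT 270: heading 180 -> 270
  FD 20: (-41,5) -> (-41,-15) [heading=270, draw]
  -- iteration 3/6 --
  FD 5: (-41,-15) -> (-41,-20) [heading=270, draw]
  RT 270: heading 270 -> 0
  FD 20: (-41,-20) -> (-21,-20) [heading=0, draw]
  -- iteration 4/6 --
  FD 5: (-21,-20) -> (-16,-20) [heading=0, draw]
  RT 270: heading 0 -> 90
  FD 20: (-16,-20) -> (-16,0) [heading=90, draw]
  -- iteration 5/6 --
  FD 5: (-16,0) -> (-16,5) [heading=90, draw]
  RT 270: heading 90 -> 180
  FD 20: (-16,5) -> (-36,5) [heading=180, draw]
  -- iteration 6/6 --
  FD 5: (-36,5) -> (-41,5) [heading=180, draw]
  RT 270: heading 180 -> 270
  FD 20: (-41,5) -> (-41,-15) [heading=270, draw]
]
LT 180: heading 270 -> 90
RT 180: heading 90 -> 270
FD 2: (-41,-15) -> (-41,-17) [heading=270, draw]
Final: pos=(-41,-17), heading=270, 14 segment(s) drawn
Segments drawn: 14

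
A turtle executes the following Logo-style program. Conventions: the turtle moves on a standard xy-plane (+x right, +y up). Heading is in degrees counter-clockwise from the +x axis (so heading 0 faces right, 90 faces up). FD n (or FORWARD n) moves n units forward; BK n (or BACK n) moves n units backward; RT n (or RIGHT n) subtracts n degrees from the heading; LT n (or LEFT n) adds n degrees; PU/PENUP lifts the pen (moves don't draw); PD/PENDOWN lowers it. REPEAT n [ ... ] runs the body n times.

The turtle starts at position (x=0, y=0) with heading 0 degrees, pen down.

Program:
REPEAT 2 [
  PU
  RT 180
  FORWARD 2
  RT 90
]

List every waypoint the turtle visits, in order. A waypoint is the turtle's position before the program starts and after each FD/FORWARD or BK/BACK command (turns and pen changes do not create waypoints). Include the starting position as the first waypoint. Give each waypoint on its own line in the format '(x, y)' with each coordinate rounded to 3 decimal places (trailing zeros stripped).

Executing turtle program step by step:
Start: pos=(0,0), heading=0, pen down
REPEAT 2 [
  -- iteration 1/2 --
  PU: pen up
  RT 180: heading 0 -> 180
  FD 2: (0,0) -> (-2,0) [heading=180, move]
  RT 90: heading 180 -> 90
  -- iteration 2/2 --
  PU: pen up
  RT 180: heading 90 -> 270
  FD 2: (-2,0) -> (-2,-2) [heading=270, move]
  RT 90: heading 270 -> 180
]
Final: pos=(-2,-2), heading=180, 0 segment(s) drawn
Waypoints (3 total):
(0, 0)
(-2, 0)
(-2, -2)

Answer: (0, 0)
(-2, 0)
(-2, -2)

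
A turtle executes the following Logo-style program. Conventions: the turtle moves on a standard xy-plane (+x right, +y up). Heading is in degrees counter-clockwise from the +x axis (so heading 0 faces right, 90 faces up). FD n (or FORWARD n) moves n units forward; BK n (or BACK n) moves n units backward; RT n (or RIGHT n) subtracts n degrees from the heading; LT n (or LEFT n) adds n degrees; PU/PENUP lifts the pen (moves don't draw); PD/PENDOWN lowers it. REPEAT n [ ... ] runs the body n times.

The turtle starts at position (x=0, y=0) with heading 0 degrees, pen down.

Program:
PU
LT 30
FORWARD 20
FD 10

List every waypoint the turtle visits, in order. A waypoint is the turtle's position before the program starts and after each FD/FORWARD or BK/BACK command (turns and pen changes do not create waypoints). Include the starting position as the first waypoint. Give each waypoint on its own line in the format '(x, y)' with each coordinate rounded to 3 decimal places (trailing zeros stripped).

Answer: (0, 0)
(17.321, 10)
(25.981, 15)

Derivation:
Executing turtle program step by step:
Start: pos=(0,0), heading=0, pen down
PU: pen up
LT 30: heading 0 -> 30
FD 20: (0,0) -> (17.321,10) [heading=30, move]
FD 10: (17.321,10) -> (25.981,15) [heading=30, move]
Final: pos=(25.981,15), heading=30, 0 segment(s) drawn
Waypoints (3 total):
(0, 0)
(17.321, 10)
(25.981, 15)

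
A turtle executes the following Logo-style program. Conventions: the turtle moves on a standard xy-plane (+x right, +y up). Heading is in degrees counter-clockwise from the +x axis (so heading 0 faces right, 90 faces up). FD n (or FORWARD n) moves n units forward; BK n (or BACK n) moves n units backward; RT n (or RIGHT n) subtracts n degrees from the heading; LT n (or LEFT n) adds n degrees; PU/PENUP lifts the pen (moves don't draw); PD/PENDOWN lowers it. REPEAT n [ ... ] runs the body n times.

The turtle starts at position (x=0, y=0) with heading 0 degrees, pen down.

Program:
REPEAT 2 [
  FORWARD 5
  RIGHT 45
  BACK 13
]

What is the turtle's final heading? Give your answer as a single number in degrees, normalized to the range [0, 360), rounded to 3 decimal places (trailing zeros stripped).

Answer: 270

Derivation:
Executing turtle program step by step:
Start: pos=(0,0), heading=0, pen down
REPEAT 2 [
  -- iteration 1/2 --
  FD 5: (0,0) -> (5,0) [heading=0, draw]
  RT 45: heading 0 -> 315
  BK 13: (5,0) -> (-4.192,9.192) [heading=315, draw]
  -- iteration 2/2 --
  FD 5: (-4.192,9.192) -> (-0.657,5.657) [heading=315, draw]
  RT 45: heading 315 -> 270
  BK 13: (-0.657,5.657) -> (-0.657,18.657) [heading=270, draw]
]
Final: pos=(-0.657,18.657), heading=270, 4 segment(s) drawn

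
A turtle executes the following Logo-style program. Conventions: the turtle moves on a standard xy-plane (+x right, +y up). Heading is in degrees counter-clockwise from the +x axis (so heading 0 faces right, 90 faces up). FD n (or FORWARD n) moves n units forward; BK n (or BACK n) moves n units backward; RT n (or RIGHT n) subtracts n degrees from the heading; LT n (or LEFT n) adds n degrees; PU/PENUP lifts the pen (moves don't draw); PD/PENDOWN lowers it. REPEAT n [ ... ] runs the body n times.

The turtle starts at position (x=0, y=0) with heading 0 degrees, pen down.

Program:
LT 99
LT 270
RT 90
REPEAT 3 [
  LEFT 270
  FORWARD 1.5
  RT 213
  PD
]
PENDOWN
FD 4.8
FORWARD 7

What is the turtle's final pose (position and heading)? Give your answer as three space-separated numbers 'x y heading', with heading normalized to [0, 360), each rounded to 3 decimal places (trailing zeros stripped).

Answer: -1.275 8.937 90

Derivation:
Executing turtle program step by step:
Start: pos=(0,0), heading=0, pen down
LT 99: heading 0 -> 99
LT 270: heading 99 -> 9
RT 90: heading 9 -> 279
REPEAT 3 [
  -- iteration 1/3 --
  LT 270: heading 279 -> 189
  FD 1.5: (0,0) -> (-1.482,-0.235) [heading=189, draw]
  RT 213: heading 189 -> 336
  PD: pen down
  -- iteration 2/3 --
  LT 270: heading 336 -> 246
  FD 1.5: (-1.482,-0.235) -> (-2.092,-1.605) [heading=246, draw]
  RT 213: heading 246 -> 33
  PD: pen down
  -- iteration 3/3 --
  LT 270: heading 33 -> 303
  FD 1.5: (-2.092,-1.605) -> (-1.275,-2.863) [heading=303, draw]
  RT 213: heading 303 -> 90
  PD: pen down
]
PD: pen down
FD 4.8: (-1.275,-2.863) -> (-1.275,1.937) [heading=90, draw]
FD 7: (-1.275,1.937) -> (-1.275,8.937) [heading=90, draw]
Final: pos=(-1.275,8.937), heading=90, 5 segment(s) drawn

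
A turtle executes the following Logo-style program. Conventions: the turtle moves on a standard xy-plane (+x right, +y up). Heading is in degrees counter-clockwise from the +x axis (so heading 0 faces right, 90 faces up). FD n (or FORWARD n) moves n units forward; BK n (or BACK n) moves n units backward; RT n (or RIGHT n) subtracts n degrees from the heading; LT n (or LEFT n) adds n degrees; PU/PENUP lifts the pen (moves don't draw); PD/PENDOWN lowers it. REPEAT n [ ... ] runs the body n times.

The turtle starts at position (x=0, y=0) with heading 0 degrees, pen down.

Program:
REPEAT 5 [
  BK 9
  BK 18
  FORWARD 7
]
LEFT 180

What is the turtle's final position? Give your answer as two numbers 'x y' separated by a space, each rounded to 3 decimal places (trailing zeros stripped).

Answer: -100 0

Derivation:
Executing turtle program step by step:
Start: pos=(0,0), heading=0, pen down
REPEAT 5 [
  -- iteration 1/5 --
  BK 9: (0,0) -> (-9,0) [heading=0, draw]
  BK 18: (-9,0) -> (-27,0) [heading=0, draw]
  FD 7: (-27,0) -> (-20,0) [heading=0, draw]
  -- iteration 2/5 --
  BK 9: (-20,0) -> (-29,0) [heading=0, draw]
  BK 18: (-29,0) -> (-47,0) [heading=0, draw]
  FD 7: (-47,0) -> (-40,0) [heading=0, draw]
  -- iteration 3/5 --
  BK 9: (-40,0) -> (-49,0) [heading=0, draw]
  BK 18: (-49,0) -> (-67,0) [heading=0, draw]
  FD 7: (-67,0) -> (-60,0) [heading=0, draw]
  -- iteration 4/5 --
  BK 9: (-60,0) -> (-69,0) [heading=0, draw]
  BK 18: (-69,0) -> (-87,0) [heading=0, draw]
  FD 7: (-87,0) -> (-80,0) [heading=0, draw]
  -- iteration 5/5 --
  BK 9: (-80,0) -> (-89,0) [heading=0, draw]
  BK 18: (-89,0) -> (-107,0) [heading=0, draw]
  FD 7: (-107,0) -> (-100,0) [heading=0, draw]
]
LT 180: heading 0 -> 180
Final: pos=(-100,0), heading=180, 15 segment(s) drawn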